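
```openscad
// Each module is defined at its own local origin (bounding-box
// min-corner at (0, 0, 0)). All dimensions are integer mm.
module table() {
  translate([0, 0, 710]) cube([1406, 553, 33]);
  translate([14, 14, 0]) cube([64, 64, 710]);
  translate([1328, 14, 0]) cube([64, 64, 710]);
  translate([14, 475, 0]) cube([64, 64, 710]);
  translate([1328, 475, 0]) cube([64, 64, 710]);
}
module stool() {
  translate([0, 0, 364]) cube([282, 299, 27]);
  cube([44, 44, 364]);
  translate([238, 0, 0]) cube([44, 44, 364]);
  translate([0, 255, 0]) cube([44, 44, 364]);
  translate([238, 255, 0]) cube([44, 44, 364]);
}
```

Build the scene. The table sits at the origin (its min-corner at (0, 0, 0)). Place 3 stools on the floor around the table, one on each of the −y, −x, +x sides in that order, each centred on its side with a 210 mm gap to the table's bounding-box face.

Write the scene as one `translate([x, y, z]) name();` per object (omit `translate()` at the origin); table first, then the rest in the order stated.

table();
translate([562, -509, 0]) stool();
translate([-492, 127, 0]) stool();
translate([1616, 127, 0]) stool();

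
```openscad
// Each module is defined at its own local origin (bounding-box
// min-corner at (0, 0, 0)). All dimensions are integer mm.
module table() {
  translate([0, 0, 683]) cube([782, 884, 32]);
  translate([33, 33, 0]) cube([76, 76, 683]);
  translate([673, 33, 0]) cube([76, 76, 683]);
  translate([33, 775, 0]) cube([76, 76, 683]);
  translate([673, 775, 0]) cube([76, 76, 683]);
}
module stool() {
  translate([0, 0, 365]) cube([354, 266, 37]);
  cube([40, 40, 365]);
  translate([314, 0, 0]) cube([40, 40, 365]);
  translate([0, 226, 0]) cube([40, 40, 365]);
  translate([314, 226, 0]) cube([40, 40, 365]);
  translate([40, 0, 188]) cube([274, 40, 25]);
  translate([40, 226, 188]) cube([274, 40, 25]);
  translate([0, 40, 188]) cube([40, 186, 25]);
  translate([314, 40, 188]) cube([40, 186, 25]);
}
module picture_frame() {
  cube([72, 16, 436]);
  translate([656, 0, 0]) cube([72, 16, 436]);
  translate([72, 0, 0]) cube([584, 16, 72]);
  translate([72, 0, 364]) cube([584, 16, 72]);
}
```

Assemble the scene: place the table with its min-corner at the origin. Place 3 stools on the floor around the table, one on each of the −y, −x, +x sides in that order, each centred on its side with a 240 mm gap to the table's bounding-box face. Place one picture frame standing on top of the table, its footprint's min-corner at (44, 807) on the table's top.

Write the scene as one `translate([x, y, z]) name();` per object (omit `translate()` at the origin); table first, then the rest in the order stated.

table();
translate([214, -506, 0]) stool();
translate([-594, 309, 0]) stool();
translate([1022, 309, 0]) stool();
translate([44, 807, 715]) picture_frame();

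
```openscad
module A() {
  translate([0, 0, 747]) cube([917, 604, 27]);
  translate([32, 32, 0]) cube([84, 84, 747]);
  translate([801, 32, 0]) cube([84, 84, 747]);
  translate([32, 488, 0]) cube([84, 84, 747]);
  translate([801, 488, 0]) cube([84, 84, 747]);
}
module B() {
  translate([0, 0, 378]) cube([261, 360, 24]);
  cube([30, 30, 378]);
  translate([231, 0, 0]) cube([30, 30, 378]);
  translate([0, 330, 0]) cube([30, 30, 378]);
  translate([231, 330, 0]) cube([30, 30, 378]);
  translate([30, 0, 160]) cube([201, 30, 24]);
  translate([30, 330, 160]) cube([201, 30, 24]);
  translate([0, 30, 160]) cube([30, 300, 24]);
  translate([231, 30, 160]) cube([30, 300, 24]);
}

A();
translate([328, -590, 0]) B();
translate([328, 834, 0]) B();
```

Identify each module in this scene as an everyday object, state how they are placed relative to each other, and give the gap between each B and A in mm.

A is a table. B is a stool. Two stools sit around the table at the −y, +y sides. The gap between each stool and the table is 230 mm.

Each stool's nearest face is 230 mm from the table's bounding box.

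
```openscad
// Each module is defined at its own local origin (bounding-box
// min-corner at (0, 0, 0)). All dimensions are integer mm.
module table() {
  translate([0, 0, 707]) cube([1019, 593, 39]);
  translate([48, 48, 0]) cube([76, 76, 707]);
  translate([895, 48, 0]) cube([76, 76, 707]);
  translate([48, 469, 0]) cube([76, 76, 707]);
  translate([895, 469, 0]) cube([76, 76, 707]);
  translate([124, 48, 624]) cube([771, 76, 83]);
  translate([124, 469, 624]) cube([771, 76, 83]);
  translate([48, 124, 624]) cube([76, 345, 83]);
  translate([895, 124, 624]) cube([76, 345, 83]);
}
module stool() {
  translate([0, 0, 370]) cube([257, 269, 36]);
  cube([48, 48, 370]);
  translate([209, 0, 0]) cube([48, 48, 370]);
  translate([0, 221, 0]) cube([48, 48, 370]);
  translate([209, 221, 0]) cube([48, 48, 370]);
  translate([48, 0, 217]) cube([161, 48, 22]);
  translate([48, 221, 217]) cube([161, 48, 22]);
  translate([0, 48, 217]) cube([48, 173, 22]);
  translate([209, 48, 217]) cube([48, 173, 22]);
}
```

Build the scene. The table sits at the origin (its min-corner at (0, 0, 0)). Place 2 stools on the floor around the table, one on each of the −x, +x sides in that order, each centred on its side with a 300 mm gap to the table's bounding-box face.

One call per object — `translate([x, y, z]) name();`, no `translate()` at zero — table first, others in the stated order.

table();
translate([-557, 162, 0]) stool();
translate([1319, 162, 0]) stool();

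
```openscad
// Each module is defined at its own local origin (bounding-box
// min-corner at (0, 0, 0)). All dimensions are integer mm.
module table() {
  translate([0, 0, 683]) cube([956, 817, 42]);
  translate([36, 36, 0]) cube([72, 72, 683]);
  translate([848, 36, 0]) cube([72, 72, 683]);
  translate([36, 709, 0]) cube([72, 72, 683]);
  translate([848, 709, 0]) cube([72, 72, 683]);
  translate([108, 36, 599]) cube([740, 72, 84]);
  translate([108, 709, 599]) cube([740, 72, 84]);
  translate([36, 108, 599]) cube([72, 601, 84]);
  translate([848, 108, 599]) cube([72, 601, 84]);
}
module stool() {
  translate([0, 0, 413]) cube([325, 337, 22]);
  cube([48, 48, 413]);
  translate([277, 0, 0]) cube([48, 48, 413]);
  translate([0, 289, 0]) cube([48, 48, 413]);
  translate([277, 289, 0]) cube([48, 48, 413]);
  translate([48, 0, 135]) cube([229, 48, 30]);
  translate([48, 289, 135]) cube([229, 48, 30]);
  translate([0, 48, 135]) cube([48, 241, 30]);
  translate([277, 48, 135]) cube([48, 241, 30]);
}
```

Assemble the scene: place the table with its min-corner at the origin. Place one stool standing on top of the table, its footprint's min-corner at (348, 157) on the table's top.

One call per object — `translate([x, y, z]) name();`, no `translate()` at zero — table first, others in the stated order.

table();
translate([348, 157, 725]) stool();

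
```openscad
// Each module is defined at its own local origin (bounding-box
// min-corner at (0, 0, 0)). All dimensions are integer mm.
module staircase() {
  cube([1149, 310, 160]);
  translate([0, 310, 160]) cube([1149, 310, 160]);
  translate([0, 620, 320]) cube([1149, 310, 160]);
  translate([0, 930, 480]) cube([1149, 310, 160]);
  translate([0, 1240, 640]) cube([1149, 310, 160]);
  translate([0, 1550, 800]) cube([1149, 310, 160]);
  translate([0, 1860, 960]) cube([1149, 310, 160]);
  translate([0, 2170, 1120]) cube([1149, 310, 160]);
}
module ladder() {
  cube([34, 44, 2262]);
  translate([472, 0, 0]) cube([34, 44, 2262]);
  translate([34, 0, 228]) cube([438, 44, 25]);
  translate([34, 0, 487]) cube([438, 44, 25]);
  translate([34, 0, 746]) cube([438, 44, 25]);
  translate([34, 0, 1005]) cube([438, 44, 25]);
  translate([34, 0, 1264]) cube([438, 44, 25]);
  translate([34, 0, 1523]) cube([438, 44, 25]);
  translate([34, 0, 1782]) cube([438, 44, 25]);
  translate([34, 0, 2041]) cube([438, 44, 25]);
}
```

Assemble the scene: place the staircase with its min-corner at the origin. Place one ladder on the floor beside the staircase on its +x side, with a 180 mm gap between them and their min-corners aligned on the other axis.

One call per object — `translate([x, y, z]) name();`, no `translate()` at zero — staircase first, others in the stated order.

staircase();
translate([1329, 0, 0]) ladder();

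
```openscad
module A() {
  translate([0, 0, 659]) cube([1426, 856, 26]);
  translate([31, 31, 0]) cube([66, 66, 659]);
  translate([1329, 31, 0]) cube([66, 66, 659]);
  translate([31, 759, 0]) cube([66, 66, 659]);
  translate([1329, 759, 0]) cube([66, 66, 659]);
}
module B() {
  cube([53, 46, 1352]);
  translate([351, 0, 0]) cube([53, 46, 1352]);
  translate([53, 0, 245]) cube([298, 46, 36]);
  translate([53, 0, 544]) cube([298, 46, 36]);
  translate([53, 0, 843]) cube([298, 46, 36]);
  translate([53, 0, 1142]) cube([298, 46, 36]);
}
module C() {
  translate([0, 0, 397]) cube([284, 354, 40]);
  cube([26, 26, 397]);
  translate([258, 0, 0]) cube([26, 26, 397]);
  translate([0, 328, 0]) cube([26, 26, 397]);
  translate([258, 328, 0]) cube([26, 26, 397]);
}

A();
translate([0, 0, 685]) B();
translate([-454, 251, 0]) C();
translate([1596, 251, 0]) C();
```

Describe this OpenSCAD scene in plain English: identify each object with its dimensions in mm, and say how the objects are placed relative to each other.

A is a table with a 1426×856 mm rectangular top, 26 mm thick, top surface at z = 685 mm, supported by four 66×66 mm square legs, each inset 31 mm from the nearest pair of top edges, running from the floor.

B is a wooden ladder with two side rails of 53×46 mm section and 1352 mm height, set 404 mm apart overall. Between them run 4 rectangular rungs (46 mm deep, 36 mm thick), front faces flush with the rails' −y face. The bottom of the first rung is 245 mm above the floor and each subsequent rung is 299 mm higher than the one below.

C is a simple wooden stool: a rectangular seat 284 mm (x) by 354 mm (y), 40 mm thick, top face at z = 437 mm, on four square legs, each 26×26 mm in cross-section. The legs rest on z = 0, each flush with a corner of the seat.

The ladder is on top of the table. Two stools sit around the table at the −x, +x sides.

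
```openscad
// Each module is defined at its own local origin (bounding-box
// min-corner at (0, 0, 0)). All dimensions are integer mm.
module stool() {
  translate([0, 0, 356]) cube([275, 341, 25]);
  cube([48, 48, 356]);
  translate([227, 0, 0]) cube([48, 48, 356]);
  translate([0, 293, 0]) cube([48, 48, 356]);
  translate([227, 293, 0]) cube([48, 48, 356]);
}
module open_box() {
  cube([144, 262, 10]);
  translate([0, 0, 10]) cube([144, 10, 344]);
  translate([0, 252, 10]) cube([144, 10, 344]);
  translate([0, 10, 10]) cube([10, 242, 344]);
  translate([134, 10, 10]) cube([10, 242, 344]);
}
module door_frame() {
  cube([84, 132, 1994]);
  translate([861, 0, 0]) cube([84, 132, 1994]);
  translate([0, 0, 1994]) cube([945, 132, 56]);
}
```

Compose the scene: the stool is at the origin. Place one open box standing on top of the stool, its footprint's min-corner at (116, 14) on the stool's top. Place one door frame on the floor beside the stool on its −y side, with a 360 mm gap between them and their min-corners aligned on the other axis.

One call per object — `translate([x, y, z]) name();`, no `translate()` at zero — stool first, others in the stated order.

stool();
translate([116, 14, 381]) open_box();
translate([0, -492, 0]) door_frame();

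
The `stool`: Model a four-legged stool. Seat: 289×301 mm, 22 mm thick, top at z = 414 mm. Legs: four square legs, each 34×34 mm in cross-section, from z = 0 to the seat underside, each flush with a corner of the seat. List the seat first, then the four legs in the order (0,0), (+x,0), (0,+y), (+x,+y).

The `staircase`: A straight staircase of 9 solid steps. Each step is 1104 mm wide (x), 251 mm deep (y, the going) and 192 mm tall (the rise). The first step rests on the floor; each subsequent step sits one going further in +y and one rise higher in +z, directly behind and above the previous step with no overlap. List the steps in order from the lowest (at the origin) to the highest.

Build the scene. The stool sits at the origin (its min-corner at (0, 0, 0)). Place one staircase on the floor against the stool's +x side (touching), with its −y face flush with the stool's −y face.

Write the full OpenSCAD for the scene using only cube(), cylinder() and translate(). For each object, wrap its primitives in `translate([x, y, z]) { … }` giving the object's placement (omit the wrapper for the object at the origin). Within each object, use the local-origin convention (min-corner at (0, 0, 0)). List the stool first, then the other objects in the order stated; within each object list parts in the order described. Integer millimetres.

translate([0, 0, 392]) cube([289, 301, 22]);
cube([34, 34, 392]);
translate([255, 0, 0]) cube([34, 34, 392]);
translate([0, 267, 0]) cube([34, 34, 392]);
translate([255, 267, 0]) cube([34, 34, 392]);
translate([289, 0, 0]) {
  cube([1104, 251, 192]);
  translate([0, 251, 192]) cube([1104, 251, 192]);
  translate([0, 502, 384]) cube([1104, 251, 192]);
  translate([0, 753, 576]) cube([1104, 251, 192]);
  translate([0, 1004, 768]) cube([1104, 251, 192]);
  translate([0, 1255, 960]) cube([1104, 251, 192]);
  translate([0, 1506, 1152]) cube([1104, 251, 192]);
  translate([0, 1757, 1344]) cube([1104, 251, 192]);
  translate([0, 2008, 1536]) cube([1104, 251, 192]);
}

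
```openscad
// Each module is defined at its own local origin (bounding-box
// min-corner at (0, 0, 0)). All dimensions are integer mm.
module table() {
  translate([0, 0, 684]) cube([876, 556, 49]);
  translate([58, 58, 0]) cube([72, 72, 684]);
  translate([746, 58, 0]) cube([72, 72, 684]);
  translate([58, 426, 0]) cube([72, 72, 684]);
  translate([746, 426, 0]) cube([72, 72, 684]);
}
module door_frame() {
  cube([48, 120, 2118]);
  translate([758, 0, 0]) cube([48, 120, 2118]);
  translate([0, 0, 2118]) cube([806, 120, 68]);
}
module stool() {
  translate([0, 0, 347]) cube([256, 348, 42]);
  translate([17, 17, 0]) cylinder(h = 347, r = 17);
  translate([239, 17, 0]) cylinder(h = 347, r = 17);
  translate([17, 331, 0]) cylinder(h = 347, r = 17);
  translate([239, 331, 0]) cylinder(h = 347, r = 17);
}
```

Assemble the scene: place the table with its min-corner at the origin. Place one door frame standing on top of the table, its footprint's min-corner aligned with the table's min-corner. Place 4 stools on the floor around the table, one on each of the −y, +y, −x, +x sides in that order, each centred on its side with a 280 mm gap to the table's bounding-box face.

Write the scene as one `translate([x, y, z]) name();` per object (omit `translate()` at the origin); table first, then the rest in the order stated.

table();
translate([0, 0, 733]) door_frame();
translate([310, -628, 0]) stool();
translate([310, 836, 0]) stool();
translate([-536, 104, 0]) stool();
translate([1156, 104, 0]) stool();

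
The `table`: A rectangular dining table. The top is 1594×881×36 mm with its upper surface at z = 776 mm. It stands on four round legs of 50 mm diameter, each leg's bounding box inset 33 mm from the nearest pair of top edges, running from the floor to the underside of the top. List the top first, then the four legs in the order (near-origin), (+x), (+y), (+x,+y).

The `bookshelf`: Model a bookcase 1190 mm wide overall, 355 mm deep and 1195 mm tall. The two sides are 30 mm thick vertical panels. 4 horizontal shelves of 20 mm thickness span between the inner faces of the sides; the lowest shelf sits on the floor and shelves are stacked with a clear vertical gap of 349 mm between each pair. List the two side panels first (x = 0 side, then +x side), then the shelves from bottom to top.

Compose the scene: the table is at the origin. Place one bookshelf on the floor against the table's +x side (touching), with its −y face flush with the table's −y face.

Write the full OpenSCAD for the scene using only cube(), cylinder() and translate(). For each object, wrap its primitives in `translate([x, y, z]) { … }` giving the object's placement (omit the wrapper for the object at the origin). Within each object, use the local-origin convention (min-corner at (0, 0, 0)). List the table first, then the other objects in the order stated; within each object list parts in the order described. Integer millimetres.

translate([0, 0, 740]) cube([1594, 881, 36]);
translate([58, 58, 0]) cylinder(h = 740, r = 25);
translate([1536, 58, 0]) cylinder(h = 740, r = 25);
translate([58, 823, 0]) cylinder(h = 740, r = 25);
translate([1536, 823, 0]) cylinder(h = 740, r = 25);
translate([1594, 0, 0]) {
  cube([30, 355, 1195]);
  translate([1160, 0, 0]) cube([30, 355, 1195]);
  translate([30, 0, 0]) cube([1130, 355, 20]);
  translate([30, 0, 369]) cube([1130, 355, 20]);
  translate([30, 0, 738]) cube([1130, 355, 20]);
  translate([30, 0, 1107]) cube([1130, 355, 20]);
}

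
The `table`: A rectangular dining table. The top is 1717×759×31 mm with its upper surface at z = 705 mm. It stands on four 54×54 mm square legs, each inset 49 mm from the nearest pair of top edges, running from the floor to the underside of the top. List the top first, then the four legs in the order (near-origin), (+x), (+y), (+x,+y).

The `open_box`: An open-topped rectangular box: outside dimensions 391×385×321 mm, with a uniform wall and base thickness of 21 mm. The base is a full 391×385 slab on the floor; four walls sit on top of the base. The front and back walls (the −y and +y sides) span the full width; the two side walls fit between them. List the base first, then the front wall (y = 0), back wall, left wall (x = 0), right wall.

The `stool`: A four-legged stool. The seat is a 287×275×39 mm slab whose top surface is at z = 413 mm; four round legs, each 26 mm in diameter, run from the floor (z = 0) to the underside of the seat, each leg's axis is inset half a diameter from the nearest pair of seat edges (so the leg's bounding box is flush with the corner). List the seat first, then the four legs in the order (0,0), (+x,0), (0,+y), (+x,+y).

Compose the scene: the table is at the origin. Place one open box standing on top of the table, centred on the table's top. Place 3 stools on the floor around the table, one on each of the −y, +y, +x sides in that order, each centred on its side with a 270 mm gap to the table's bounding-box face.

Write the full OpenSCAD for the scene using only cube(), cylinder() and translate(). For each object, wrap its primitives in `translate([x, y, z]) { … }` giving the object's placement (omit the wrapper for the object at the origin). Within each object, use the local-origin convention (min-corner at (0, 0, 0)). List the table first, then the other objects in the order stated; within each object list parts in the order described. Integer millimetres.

translate([0, 0, 674]) cube([1717, 759, 31]);
translate([49, 49, 0]) cube([54, 54, 674]);
translate([1614, 49, 0]) cube([54, 54, 674]);
translate([49, 656, 0]) cube([54, 54, 674]);
translate([1614, 656, 0]) cube([54, 54, 674]);
translate([663, 187, 705]) {
  cube([391, 385, 21]);
  translate([0, 0, 21]) cube([391, 21, 300]);
  translate([0, 364, 21]) cube([391, 21, 300]);
  translate([0, 21, 21]) cube([21, 343, 300]);
  translate([370, 21, 21]) cube([21, 343, 300]);
}
translate([715, -545, 0]) {
  translate([0, 0, 374]) cube([287, 275, 39]);
  translate([13, 13, 0]) cylinder(h = 374, r = 13);
  translate([274, 13, 0]) cylinder(h = 374, r = 13);
  translate([13, 262, 0]) cylinder(h = 374, r = 13);
  translate([274, 262, 0]) cylinder(h = 374, r = 13);
}
translate([715, 1029, 0]) {
  translate([0, 0, 374]) cube([287, 275, 39]);
  translate([13, 13, 0]) cylinder(h = 374, r = 13);
  translate([274, 13, 0]) cylinder(h = 374, r = 13);
  translate([13, 262, 0]) cylinder(h = 374, r = 13);
  translate([274, 262, 0]) cylinder(h = 374, r = 13);
}
translate([1987, 242, 0]) {
  translate([0, 0, 374]) cube([287, 275, 39]);
  translate([13, 13, 0]) cylinder(h = 374, r = 13);
  translate([274, 13, 0]) cylinder(h = 374, r = 13);
  translate([13, 262, 0]) cylinder(h = 374, r = 13);
  translate([274, 262, 0]) cylinder(h = 374, r = 13);
}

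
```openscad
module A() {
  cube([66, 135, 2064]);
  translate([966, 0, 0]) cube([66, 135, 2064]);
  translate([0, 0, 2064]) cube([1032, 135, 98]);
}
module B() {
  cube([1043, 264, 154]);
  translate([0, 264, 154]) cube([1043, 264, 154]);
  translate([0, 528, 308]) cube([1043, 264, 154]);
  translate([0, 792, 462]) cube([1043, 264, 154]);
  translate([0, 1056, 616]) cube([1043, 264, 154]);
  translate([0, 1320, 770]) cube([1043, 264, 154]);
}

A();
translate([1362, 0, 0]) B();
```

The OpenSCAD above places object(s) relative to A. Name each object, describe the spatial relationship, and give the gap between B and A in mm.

A is a door frame. B is a staircase. The staircase is on the floor beside the door frame on its +x side. The gap between the staircase and the door frame is 330 mm.

The staircase's nearest face is 330 mm from the door frame's +x face.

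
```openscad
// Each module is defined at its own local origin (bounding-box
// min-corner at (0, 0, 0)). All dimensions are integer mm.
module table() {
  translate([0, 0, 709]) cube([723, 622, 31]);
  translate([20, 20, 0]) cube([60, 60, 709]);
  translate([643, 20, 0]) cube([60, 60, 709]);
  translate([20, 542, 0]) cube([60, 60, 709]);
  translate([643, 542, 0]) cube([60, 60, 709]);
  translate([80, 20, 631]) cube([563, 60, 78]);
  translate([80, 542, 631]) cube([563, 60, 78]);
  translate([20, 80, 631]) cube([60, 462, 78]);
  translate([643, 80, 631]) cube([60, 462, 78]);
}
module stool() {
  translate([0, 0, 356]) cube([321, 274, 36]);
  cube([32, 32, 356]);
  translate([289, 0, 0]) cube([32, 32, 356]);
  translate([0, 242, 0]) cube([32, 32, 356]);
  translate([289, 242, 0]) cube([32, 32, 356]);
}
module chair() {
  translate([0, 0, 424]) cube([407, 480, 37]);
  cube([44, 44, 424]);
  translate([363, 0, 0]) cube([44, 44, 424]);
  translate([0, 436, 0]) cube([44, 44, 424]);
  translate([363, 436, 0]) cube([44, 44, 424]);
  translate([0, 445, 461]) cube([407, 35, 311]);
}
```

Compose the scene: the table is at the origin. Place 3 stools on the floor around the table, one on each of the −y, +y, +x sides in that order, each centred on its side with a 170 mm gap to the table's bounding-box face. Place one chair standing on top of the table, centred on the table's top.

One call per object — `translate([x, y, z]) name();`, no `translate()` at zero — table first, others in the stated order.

table();
translate([201, -444, 0]) stool();
translate([201, 792, 0]) stool();
translate([893, 174, 0]) stool();
translate([158, 71, 740]) chair();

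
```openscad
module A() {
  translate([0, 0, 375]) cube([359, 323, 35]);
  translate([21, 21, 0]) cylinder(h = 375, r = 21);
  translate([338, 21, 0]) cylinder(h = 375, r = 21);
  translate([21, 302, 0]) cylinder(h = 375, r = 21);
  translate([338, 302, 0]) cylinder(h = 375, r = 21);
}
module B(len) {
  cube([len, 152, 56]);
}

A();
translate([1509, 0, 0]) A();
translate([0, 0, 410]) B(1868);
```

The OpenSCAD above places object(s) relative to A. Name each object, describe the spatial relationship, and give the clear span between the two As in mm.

A is a stool. B is a beam. A beam spans the tops of two stools. The clear span between the two stools is 1150 mm.

Second stool starts at x = 1509; first ends at x = 359; clear span = 1509 − 359 = 1150 mm.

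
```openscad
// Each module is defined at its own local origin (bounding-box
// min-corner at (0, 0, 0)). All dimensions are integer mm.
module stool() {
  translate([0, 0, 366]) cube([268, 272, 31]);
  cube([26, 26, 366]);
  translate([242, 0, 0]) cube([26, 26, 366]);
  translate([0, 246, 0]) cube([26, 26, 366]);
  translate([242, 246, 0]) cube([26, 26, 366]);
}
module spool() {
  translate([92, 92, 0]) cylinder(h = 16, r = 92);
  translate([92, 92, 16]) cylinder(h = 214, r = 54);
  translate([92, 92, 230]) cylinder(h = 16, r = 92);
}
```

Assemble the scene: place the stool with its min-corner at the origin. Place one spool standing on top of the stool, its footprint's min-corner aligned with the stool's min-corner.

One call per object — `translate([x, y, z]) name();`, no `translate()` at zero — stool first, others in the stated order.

stool();
translate([0, 0, 397]) spool();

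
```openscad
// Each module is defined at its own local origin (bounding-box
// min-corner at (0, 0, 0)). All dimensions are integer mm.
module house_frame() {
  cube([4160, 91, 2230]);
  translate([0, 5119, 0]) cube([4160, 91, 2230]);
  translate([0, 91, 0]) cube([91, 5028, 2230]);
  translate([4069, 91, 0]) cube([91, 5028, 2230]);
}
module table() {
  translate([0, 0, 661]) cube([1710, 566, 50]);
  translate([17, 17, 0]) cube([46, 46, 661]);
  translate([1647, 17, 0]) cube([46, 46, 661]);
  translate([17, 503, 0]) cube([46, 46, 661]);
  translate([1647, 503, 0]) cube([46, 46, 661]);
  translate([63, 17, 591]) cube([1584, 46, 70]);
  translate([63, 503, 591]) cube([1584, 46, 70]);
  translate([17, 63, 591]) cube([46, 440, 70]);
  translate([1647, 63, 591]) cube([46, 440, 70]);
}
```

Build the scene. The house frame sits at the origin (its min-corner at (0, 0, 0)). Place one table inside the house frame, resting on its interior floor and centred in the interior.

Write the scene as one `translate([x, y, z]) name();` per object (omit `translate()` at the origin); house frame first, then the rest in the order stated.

house_frame();
translate([1225, 2322, 0]) table();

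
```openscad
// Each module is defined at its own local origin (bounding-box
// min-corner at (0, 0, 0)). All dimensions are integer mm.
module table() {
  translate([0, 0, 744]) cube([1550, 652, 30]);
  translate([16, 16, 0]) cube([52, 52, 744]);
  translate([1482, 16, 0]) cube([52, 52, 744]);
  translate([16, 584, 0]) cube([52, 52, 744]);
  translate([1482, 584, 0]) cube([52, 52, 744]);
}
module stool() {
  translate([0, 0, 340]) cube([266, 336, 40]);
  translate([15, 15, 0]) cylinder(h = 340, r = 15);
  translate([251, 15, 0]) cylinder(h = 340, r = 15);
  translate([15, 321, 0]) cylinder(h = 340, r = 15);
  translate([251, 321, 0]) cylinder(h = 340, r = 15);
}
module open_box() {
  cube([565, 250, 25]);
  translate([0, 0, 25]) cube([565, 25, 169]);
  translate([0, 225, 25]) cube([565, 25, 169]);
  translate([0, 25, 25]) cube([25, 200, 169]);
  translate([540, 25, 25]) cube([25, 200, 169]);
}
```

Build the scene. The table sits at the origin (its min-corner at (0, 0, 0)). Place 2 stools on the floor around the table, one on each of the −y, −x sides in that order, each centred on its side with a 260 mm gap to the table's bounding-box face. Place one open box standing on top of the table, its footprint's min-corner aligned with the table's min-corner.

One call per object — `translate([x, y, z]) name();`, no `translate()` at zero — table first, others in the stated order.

table();
translate([642, -596, 0]) stool();
translate([-526, 158, 0]) stool();
translate([0, 0, 774]) open_box();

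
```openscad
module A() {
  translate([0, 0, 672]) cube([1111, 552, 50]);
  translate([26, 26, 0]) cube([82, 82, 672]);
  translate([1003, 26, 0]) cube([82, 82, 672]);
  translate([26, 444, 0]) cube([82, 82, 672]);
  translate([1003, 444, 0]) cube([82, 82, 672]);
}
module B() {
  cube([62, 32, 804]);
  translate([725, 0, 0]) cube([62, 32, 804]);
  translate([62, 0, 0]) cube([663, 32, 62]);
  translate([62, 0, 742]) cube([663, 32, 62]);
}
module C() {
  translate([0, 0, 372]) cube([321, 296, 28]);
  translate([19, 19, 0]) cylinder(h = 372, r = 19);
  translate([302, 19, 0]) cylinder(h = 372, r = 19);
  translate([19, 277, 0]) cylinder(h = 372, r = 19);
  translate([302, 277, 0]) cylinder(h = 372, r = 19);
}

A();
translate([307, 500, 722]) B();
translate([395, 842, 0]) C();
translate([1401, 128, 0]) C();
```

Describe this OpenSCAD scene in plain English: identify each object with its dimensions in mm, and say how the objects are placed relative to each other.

A is a rectangular dining table. The top is 1111×552×50 mm with its upper surface at z = 722 mm. It stands on four 82×82 mm square legs, each inset 26 mm from the nearest pair of top edges, running from the floor to the underside of the top.

B is a picture frame with a 663×680 mm rectangular opening (x by z) and a uniform 62 mm border on every side. Frame depth is 32 mm along y. It is built from two vertical stiles running the full outside height and two horizontal rails spanning the gap between the stiles.

C is a four-legged stool. The seat is a 321×296×28 mm slab whose top surface is at z = 400 mm; four round legs, each 38 mm in diameter, run from the floor (z = 0) to the underside of the seat, each leg's axis is inset half a diameter from the nearest pair of seat edges (so the leg's bounding box is flush with the corner).

The picture frame is on top of the table. Two stools sit around the table at the +y, +x sides.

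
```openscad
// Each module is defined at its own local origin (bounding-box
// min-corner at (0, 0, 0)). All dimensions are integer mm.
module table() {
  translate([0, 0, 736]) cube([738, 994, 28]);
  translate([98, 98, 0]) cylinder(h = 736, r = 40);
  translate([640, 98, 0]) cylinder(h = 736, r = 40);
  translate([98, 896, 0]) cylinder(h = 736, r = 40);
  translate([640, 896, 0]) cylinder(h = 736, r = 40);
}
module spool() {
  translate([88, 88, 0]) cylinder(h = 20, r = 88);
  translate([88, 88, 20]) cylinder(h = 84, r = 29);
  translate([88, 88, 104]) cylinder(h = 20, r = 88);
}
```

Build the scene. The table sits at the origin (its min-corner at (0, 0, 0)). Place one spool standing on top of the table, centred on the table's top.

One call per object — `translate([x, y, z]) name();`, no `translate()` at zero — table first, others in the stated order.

table();
translate([281, 409, 764]) spool();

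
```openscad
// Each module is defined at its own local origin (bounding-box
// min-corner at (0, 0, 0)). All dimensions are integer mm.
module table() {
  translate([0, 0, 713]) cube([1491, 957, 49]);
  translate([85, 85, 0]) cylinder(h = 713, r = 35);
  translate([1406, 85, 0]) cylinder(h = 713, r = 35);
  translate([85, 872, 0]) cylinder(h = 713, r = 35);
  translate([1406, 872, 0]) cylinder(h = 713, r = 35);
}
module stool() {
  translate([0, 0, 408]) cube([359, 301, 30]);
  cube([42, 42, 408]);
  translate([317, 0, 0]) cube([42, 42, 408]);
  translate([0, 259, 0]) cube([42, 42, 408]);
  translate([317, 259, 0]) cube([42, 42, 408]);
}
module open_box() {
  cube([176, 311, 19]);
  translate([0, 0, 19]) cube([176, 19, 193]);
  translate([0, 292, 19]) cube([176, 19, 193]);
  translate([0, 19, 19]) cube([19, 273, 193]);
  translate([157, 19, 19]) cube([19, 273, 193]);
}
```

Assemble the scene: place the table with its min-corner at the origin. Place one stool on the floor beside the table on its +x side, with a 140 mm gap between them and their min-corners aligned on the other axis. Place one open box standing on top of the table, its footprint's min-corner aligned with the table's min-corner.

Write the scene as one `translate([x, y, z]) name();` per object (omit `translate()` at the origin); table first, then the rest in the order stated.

table();
translate([1631, 0, 0]) stool();
translate([0, 0, 762]) open_box();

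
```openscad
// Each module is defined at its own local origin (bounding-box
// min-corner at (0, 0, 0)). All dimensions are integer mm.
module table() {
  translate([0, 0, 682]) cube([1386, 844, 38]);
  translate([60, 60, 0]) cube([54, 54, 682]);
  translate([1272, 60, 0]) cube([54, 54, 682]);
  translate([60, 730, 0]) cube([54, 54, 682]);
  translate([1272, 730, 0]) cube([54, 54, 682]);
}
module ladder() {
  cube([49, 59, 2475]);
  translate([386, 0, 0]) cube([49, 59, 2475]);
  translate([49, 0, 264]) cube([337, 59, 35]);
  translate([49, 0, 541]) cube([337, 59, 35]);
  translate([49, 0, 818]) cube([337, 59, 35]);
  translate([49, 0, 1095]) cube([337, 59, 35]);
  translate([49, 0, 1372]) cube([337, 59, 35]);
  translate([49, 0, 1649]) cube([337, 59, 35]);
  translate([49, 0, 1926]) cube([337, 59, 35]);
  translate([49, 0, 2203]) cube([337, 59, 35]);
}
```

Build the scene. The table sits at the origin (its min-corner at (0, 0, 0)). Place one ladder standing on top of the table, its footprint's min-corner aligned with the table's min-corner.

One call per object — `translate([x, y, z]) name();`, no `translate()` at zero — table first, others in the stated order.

table();
translate([0, 0, 720]) ladder();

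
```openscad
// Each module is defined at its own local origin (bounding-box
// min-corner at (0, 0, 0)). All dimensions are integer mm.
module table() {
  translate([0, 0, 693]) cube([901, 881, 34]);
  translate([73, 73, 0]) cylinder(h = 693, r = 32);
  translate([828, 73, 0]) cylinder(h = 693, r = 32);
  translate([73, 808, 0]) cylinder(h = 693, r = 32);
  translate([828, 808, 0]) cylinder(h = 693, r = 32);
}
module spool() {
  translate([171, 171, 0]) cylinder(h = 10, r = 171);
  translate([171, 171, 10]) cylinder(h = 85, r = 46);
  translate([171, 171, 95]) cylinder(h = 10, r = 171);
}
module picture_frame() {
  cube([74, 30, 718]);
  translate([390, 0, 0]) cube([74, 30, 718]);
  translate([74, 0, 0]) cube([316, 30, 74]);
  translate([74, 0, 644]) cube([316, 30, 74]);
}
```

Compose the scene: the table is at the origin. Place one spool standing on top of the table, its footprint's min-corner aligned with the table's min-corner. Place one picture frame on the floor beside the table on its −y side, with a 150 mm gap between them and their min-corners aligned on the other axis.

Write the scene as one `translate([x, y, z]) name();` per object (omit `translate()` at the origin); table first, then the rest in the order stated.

table();
translate([0, 0, 727]) spool();
translate([0, -180, 0]) picture_frame();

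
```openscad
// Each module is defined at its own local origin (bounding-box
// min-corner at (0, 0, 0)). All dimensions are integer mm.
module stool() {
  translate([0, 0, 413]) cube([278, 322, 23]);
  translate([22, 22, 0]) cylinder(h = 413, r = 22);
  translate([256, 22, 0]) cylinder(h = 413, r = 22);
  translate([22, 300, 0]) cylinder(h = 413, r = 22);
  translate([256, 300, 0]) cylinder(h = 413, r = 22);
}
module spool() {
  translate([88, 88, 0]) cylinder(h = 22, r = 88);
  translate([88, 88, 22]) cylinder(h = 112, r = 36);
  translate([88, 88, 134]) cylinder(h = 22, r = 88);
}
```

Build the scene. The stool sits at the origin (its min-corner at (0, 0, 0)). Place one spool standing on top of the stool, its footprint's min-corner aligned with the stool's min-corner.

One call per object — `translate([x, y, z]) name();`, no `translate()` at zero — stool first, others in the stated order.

stool();
translate([0, 0, 436]) spool();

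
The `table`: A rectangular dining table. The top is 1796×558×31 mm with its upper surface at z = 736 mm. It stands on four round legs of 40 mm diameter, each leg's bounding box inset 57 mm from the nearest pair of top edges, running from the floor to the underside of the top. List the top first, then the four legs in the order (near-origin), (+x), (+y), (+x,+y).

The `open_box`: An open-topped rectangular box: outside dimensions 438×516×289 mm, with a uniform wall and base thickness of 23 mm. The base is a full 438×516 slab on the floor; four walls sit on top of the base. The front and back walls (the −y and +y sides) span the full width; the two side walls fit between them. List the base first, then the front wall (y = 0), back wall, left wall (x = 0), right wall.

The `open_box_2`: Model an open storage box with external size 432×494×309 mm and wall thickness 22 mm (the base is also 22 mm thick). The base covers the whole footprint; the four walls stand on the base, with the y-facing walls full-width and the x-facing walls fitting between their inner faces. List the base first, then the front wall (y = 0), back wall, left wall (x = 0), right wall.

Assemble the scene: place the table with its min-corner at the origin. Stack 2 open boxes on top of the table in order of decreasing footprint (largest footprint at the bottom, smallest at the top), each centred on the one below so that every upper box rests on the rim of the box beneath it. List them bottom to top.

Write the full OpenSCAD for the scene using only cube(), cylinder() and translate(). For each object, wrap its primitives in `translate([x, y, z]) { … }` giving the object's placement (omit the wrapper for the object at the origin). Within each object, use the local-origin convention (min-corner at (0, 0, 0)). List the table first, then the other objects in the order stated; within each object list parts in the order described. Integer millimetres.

translate([0, 0, 705]) cube([1796, 558, 31]);
translate([77, 77, 0]) cylinder(h = 705, r = 20);
translate([1719, 77, 0]) cylinder(h = 705, r = 20);
translate([77, 481, 0]) cylinder(h = 705, r = 20);
translate([1719, 481, 0]) cylinder(h = 705, r = 20);
translate([679, 21, 736]) {
  cube([438, 516, 23]);
  translate([0, 0, 23]) cube([438, 23, 266]);
  translate([0, 493, 23]) cube([438, 23, 266]);
  translate([0, 23, 23]) cube([23, 470, 266]);
  translate([415, 23, 23]) cube([23, 470, 266]);
}
translate([682, 32, 1025]) {
  cube([432, 494, 22]);
  translate([0, 0, 22]) cube([432, 22, 287]);
  translate([0, 472, 22]) cube([432, 22, 287]);
  translate([0, 22, 22]) cube([22, 450, 287]);
  translate([410, 22, 22]) cube([22, 450, 287]);
}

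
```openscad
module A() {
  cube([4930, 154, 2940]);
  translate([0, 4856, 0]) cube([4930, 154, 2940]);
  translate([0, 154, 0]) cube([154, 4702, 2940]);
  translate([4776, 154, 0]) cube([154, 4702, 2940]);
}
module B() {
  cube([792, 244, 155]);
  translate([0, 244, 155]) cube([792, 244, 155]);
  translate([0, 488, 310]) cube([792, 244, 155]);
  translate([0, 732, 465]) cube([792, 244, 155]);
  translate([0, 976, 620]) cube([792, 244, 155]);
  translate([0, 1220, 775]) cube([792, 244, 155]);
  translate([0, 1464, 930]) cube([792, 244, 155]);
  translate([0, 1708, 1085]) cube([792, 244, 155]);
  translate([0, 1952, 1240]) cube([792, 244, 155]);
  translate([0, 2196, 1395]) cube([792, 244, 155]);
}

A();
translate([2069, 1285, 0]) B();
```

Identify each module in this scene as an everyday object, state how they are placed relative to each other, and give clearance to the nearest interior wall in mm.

A is a house frame. B is a staircase. The staircase sits inside the house frame, centred. The clearance to the nearest interior wall is 1131 mm.

Clearances: x = 1915, y = 1131; minimum 1131 mm.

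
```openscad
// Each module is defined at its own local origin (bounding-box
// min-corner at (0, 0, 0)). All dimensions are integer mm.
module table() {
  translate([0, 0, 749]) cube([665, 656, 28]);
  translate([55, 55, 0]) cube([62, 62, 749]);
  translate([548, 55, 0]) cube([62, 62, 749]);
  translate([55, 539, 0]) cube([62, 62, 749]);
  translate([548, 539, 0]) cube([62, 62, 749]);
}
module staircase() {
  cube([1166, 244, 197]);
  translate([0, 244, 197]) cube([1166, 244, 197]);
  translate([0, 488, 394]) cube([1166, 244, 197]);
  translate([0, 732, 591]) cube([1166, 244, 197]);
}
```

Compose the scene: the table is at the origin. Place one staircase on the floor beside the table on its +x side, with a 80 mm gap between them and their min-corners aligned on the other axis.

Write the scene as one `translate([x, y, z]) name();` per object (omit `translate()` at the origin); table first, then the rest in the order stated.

table();
translate([745, 0, 0]) staircase();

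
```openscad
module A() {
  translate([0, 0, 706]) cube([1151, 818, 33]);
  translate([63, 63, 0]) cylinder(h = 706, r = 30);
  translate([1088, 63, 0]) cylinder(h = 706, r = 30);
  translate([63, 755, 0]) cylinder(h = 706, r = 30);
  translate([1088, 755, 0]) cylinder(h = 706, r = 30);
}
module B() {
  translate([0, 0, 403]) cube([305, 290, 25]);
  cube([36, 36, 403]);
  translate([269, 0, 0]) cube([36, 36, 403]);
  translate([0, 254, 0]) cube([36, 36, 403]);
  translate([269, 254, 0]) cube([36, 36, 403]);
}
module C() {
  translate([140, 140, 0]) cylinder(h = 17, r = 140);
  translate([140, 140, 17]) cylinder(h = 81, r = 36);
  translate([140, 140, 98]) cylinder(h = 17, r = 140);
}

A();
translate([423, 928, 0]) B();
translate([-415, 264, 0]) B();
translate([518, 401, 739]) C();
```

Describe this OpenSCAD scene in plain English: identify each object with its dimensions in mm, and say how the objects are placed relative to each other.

A is a table with a 1151×818 mm rectangular top, 33 mm thick, top surface at z = 739 mm, supported by four round legs of 60 mm diameter, each leg's bounding box inset 33 mm from the nearest pair of top edges, running from the floor.

B is a four-legged stool. The seat is 305×290 mm, 25 mm thick, top at z = 428 mm. It stands on four square legs, each 36×36 mm in cross-section, from z = 0 to the seat underside, each flush with a corner of the seat.

C is a spool: two coaxial disc flanges of radius 140 mm and thickness 17 mm, joined by a core cylinder of radius 36 mm and height 81 mm. The lower flange rests on z = 0 and the three cylinders share a vertical axis.

Two stools sit around the table at the +y, −x sides. The spool is on top of the table.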